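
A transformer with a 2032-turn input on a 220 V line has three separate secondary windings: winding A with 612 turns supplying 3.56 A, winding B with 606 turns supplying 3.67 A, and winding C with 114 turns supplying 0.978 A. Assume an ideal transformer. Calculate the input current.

I_in ≈ 2.22 A

V_A = 220 × 612/2032 = 66.260 V; V_B = 220 × 606/2032 = 65.610 V; V_C = 220 × 114/2032 = 12.343 V.
P_out = V_A I_A + V_B I_B + V_C I_C = 66.260×3.56 + 65.610×3.67 + 12.343×0.978 = 235.89 + 240.79 + 12.071 = 488.75 W.
Ideal ⇒ P_in = P_out, so I_in = P_out/V_in = 488.75/220 = 2.22 A.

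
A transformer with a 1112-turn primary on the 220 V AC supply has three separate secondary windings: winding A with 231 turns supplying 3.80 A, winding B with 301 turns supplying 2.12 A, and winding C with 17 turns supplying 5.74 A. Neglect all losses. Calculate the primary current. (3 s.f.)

V_A = 220 × 231/1112 = 45.701 V; V_B = 220 × 301/1112 = 59.550 V; V_C = 220 × 17/1112 = 3.3633 V.
P_out = V_A I_A + V_B I_B + V_C I_C = 45.701×3.80 + 59.550×2.12 + 3.3633×5.74 = 173.67 + 126.25 + 19.305 = 319.22 W.
Ideal ⇒ P_in = P_out, so I_p = P_out/V_p = 319.22/220 = 1.45 A.

I_p ≈ 1.45 A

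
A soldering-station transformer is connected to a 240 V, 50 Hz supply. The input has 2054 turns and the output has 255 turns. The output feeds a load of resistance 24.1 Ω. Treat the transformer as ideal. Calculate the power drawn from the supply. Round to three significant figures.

P ≈ 36.8 W

V_out = V_in × N_out/N_in = 240 × 255/2054 = 29.796 V.
I_out = V_out/R = 29.796/24.1 = 1.2363 A.
I_in = I_out × N_out/N_in = 1.2363 × 255/2054 = 0.15349 A.
P = V_in I_in = 240 × 0.15349 = 36.8 W.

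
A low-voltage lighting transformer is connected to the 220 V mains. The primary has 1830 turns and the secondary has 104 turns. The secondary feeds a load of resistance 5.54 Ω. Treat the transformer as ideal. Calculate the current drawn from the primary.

I_p ≈ 0.128 A

V_s = V_p × N_s/N_p = 220 × 104/1830 = 12.503 V.
I_s = V_s/R = 12.503/5.54 = 2.2568 A.
For an ideal transformer I_p N_p = I_s N_s, so I_p = 2.2568 × 104/1830 = 0.128 A.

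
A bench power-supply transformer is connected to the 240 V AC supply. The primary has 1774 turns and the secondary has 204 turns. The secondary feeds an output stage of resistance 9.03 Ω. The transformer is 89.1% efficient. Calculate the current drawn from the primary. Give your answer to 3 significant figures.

V_s = 240 × 204/1774 = 27.599 V.
I_s = V_s/R = 27.599/9.03 = 3.0563 A.
P_out = V_s I_s = 27.599 × 3.0563 = 84.351 W.
P_in = P_out/η = 84.351/0.891 = 94.670 W.
I_p = P_in/V_p = 94.670/240 = 0.394 A.

I_p ≈ 0.394 A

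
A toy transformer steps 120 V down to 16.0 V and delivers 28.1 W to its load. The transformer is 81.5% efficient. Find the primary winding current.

I_p ≈ 0.287 A

P_in = P_out/η = 28.1/0.815 = 34.479 W.
I_p = P_in/V_p = 34.479/120 = 0.287 A.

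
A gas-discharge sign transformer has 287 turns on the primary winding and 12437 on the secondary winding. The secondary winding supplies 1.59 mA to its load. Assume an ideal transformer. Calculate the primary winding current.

For an ideal transformer I_p/I_s = N_s/N_p, so I_p = 0.00159 × 12437/287 = 0.0689 A.

I_p ≈ 0.0689 A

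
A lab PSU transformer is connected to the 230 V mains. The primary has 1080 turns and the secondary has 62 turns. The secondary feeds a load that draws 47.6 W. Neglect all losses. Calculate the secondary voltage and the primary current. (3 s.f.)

V_s ≈ 13.2 V, I_p ≈ 0.207 A

V_s = V_p × N_s/N_p = 230 × 62/1080 = 13.204 V.
I_s = P/V_s = 47.6/13.204 = 3.6050 A.
I_p = I_s × N_s/N_p = 3.6050 × 62/1080 = 0.207 A.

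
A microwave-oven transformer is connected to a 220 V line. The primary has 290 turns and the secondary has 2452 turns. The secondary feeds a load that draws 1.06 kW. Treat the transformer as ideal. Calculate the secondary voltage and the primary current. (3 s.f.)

V_s ≈ 1860 V, I_p ≈ 4.82 A

V_s = V_p × N_s/N_p = 220 × 2452/290 = 1860.1 V.
I_s = P/V_s = 1060/1860.1 = 0.56985 A.
I_p = I_s × N_s/N_p = 0.56985 × 2452/290 = 4.82 A.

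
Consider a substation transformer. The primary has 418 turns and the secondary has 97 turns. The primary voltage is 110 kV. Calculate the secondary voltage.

V_s/V_p = N_s/N_p, so V_s = 110000 × 97/418 = 25500 V.

V_s ≈ 25500 V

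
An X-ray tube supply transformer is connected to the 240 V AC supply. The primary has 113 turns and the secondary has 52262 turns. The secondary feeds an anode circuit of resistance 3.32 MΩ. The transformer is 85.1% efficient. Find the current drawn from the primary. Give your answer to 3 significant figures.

I_p ≈ 18.2 A

V_s = 240 × 52262/113 = 111000 V.
I_s = V_s/R = 111000/(3.32×10^6) = 0.033433 A.
P_out = V_s I_s = 111000 × 0.033433 = 3711.1 W.
P_in = P_out/η = 3711.1/0.851 = 4360.8 W.
I_p = P_in/V_p = 4360.8/240 = 18.2 A.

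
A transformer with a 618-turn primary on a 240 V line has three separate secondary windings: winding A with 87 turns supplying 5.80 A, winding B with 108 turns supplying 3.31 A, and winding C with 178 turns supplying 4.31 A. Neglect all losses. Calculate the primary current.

V_A = 240 × 87/618 = 33.786 V; V_B = 240 × 108/618 = 41.942 V; V_C = 240 × 178/618 = 69.126 V.
P_out = V_A I_A + V_B I_B + V_C I_C = 33.786×5.80 + 41.942×3.31 + 69.126×4.31 = 195.96 + 138.83 + 297.93 = 632.72 W.
Ideal ⇒ P_in = P_out, so I_p = P_out/V_p = 632.72/240 = 2.64 A.

I_p ≈ 2.64 A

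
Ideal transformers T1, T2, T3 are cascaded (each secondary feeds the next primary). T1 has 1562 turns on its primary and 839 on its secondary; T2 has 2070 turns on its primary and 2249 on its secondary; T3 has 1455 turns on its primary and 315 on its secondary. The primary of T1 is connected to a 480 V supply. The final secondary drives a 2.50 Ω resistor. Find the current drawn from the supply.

After T1: V = 480.00 × 839/1562 = 257.82 V.
After T2: V = 257.82 × 2249/2070 = 280.12 V.
After T3: V = 280.12 × 315/1455 = 60.644 V.
I_load = 60.644/2.50 = 24.258 A, so P_out = 60.644 × 24.258 = 1471.1 W.
All ideal ⇒ P_in = P_out, so I_supply = 1471.1/480 = 3.06 A.

I_supply ≈ 3.06 A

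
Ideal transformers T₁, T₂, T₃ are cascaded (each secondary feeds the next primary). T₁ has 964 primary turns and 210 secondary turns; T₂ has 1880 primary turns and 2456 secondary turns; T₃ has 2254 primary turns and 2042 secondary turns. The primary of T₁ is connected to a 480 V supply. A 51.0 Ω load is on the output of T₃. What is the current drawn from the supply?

After T₁: V = 480.00 × 210/964 = 104.56 V.
After T₂: V = 104.56 × 2456/1880 = 136.60 V.
After T₃: V = 136.60 × 2042/2254 = 123.75 V.
I_load = 123.75/51.0 = 2.4265 A, so P_out = 123.75 × 2.4265 = 300.29 W.
All ideal ⇒ P_in = P_out, so I_supply = 300.29/480 = 0.626 A.

I_supply ≈ 0.626 A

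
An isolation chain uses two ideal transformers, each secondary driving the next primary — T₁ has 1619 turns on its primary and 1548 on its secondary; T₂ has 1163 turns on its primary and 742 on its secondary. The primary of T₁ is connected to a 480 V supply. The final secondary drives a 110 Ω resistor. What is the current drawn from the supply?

Secondary of T₁: V = 480.00 × 1548/1619 = 458.95 V.
Secondary of T₂: V = 458.95 × 742/1163 = 292.81 V.
I_load = 292.81/110 = 2.6619 A, so P_out = 292.81 × 2.6619 = 779.45 W.
All ideal ⇒ P_in = P_out, so I_supply = 779.45/480 = 1.62 A.

I_supply ≈ 1.62 A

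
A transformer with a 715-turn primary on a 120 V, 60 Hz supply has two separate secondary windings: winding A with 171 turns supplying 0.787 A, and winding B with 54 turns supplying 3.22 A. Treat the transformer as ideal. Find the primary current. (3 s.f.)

I_p ≈ 0.431 A

V_A = 120 × 171/715 = 28.699 V; V_B = 120 × 54/715 = 9.0629 V.
P_out = V_A I_A + V_B I_B = 28.699×0.787 + 9.0629×3.22 = 22.586 + 29.183 = 51.769 W.
Ideal ⇒ P_in = P_out, so I_p = P_out/V_p = 51.769/120 = 0.431 A.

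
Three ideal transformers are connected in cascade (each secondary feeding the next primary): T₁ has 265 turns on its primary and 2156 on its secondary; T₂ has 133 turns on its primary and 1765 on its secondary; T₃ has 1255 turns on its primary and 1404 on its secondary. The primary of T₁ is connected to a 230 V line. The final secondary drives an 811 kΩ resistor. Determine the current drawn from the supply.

Secondary of T₁: V = 230.00 × 2156/265 = 1871.2 V.
Secondary of T₂: V = 1871.2 × 1765/133 = 24833 V.
Secondary of T₃: V = 24833 × 1404/1255 = 27781 V.
I_load = 27781/811000 = 0.034255 A, so P_out = 27781 × 0.034255 = 951.64 W.
All ideal ⇒ P_in = P_out, so I_supply = 951.64/230 = 4.14 A.

I_supply ≈ 4.14 A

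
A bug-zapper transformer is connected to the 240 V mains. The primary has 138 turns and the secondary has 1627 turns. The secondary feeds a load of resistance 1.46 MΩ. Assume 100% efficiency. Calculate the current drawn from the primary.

V_s = V_p × N_s/N_p = 240 × 1627/138 = 2829.6 V.
I_s = V_s/R = 2829.6/(1.46×10^6) = 0.0019381 A.
For an ideal transformer I_p N_p = I_s N_s, so I_p = 0.0019381 × 1627/138 = 0.0228 A.

I_p ≈ 0.0228 A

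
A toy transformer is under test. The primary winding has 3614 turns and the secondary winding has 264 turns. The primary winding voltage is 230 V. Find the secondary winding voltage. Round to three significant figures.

V_s ≈ 16.8 V

V_s/V_p = N_s/N_p, so V_s = 230 × 264/3614 = 16.8 V.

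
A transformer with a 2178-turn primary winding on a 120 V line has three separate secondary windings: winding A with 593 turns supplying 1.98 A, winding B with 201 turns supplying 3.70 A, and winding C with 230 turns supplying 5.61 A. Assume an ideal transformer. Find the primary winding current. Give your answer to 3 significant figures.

V_A = 120 × 593/2178 = 32.672 V; V_B = 120 × 201/2178 = 11.074 V; V_C = 120 × 230/2178 = 12.672 V.
P_out = V_A I_A + V_B I_B + V_C I_C = 32.672×1.98 + 11.074×3.70 + 12.672×5.61 = 64.691 + 40.975 + 71.091 = 176.76 W.
Ideal ⇒ P_in = P_out, so I_p = P_out/V_p = 176.76/120 = 1.47 A.

I_p ≈ 1.47 A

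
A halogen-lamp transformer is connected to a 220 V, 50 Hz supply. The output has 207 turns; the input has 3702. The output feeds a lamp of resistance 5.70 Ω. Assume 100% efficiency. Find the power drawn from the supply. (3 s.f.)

P ≈ 26.5 W

V_out = V_in × N_out/N_in = 220 × 207/3702 = 12.301 V.
I_out = V_out/R = 12.301/5.70 = 2.1582 A.
I_in = I_out × N_out/N_in = 2.1582 × 207/3702 = 0.12067 A.
P = V_in I_in = 220 × 0.12067 = 26.5 W.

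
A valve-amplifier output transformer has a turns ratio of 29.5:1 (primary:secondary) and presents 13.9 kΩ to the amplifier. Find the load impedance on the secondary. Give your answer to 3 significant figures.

Z_s = Z_p/(N_p/N_s)² = 13900/29.5² = 16.0 Ω.

Z_s ≈ 16.0 Ω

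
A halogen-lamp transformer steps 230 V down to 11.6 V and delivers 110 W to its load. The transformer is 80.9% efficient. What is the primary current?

P_in = P_out/η = 110/0.809 = 135.97 W.
I_p = P_in/V_p = 135.97/230 = 0.591 A.

I_p ≈ 0.591 A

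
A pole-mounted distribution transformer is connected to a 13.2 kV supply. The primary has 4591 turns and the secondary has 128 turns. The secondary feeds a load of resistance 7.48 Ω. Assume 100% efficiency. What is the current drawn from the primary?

I_p ≈ 1.37 A

V_s = V_p × N_s/N_p = 13200 × 128/4591 = 368.02 V.
I_s = V_s/R = 368.02/7.48 = 49.201 A.
For an ideal transformer I_p N_p = I_s N_s, so I_p = 49.201 × 128/4591 = 1.37 A.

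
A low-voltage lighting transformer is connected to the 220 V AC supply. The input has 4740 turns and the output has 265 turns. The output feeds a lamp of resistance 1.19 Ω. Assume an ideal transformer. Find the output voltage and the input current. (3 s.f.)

V_out ≈ 12.3 V, I_in ≈ 0.578 A

V_out = V_in × N_out/N_in = 220 × 265/4740 = 12.300 V.
I_out = V_out/R = 12.300/1.19 = 10.336 A.
I_in = I_out × N_out/N_in = 10.336 × 265/4740 = 0.578 A.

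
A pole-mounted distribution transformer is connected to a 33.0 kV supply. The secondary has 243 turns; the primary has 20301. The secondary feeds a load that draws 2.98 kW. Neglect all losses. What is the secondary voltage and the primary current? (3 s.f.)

V_s ≈ 395 V, I_p ≈ 0.0903 A

V_s = V_p × N_s/N_p = 33000 × 243/20301 = 395.01 V.
I_s = P/V_s = 2980/395.01 = 7.5442 A.
I_p = I_s × N_s/N_p = 7.5442 × 243/20301 = 0.0903 A.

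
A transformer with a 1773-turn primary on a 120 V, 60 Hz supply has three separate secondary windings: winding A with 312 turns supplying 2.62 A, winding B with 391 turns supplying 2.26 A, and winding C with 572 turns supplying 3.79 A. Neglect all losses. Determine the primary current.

V_A = 120 × 312/1773 = 21.117 V; V_B = 120 × 391/1773 = 26.464 V; V_C = 120 × 572/1773 = 38.714 V.
P_out = V_A I_A + V_B I_B + V_C I_C = 21.117×2.62 + 26.464×2.26 + 38.714×3.79 = 55.326 + 59.808 + 146.73 = 261.86 W.
Ideal ⇒ P_in = P_out, so I_p = P_out/V_p = 261.86/120 = 2.18 A.

I_p ≈ 2.18 A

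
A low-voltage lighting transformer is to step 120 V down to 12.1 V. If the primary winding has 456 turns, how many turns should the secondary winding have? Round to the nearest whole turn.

N_s/N_p = V_s/V_p, so N_s = 456 × 12.1/120 = 46.0 ≈ 46 turns.

N_s = 46 turns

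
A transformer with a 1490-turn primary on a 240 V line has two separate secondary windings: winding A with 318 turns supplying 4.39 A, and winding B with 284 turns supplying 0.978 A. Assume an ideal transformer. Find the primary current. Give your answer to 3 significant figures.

V_A = 240 × 318/1490 = 51.221 V; V_B = 240 × 284/1490 = 45.745 V.
P_out = V_A I_A + V_B I_B = 51.221×4.39 + 45.745×0.978 = 224.86 + 44.739 = 269.60 W.
Ideal ⇒ P_in = P_out, so I_p = P_out/V_p = 269.60/240 = 1.12 A.

I_p ≈ 1.12 A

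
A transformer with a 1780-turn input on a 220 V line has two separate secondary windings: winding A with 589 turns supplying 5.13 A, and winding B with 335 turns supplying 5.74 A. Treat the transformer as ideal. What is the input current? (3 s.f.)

I_in ≈ 2.78 A

V_A = 220 × 589/1780 = 72.798 V; V_B = 220 × 335/1780 = 41.404 V.
P_out = V_A I_A + V_B I_B = 72.798×5.13 + 41.404×5.74 = 373.45 + 237.66 = 611.11 W.
Ideal ⇒ P_in = P_out, so I_in = P_out/V_in = 611.11/220 = 2.78 A.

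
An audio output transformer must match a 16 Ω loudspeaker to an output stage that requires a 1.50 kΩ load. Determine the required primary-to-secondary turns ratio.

N_p/N_s ≈ 9.68

Z_p/Z_s = (N_p/N_s)², so N_p/N_s = √(1500/16) = √93.8 = 9.68.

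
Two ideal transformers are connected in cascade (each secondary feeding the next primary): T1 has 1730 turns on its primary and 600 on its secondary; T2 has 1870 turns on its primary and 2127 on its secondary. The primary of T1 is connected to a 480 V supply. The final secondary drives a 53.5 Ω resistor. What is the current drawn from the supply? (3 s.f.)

I_supply ≈ 1.40 A

After T1: V = 480.00 × 600/1730 = 166.47 V.
After T2: V = 166.47 × 2127/1870 = 189.35 V.
I_load = 189.35/53.5 = 3.5393 A, so P_out = 189.35 × 3.5393 = 670.18 W.
All ideal ⇒ P_in = P_out, so I_supply = 670.18/480 = 1.40 A.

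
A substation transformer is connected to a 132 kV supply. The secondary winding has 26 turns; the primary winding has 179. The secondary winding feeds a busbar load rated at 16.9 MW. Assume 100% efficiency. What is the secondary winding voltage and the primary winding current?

V_s = V_p × N_s/N_p = 132000 × 26/179 = 19173 V.
I_s = P/V_s = 1.69×10^7/19173 = 881.44 A.
I_p = I_s × N_s/N_p = 881.44 × 26/179 = 128 A.

V_s ≈ 19200 V, I_p ≈ 128 A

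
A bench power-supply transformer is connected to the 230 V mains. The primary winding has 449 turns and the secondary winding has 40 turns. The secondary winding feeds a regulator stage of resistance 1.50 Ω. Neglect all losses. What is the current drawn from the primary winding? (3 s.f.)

V_s = V_p × N_s/N_p = 230 × 40/449 = 20.490 V.
I_s = V_s/R = 20.490/1.50 = 13.660 A.
For an ideal transformer I_p N_p = I_s N_s, so I_p = 13.660 × 40/449 = 1.22 A.

I_p ≈ 1.22 A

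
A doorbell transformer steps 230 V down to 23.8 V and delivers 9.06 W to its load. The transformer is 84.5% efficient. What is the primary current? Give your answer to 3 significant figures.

I_p ≈ 0.0466 A

P_in = P_out/η = 9.06/0.845 = 10.722 W.
I_p = P_in/V_p = 10.722/230 = 0.0466 A.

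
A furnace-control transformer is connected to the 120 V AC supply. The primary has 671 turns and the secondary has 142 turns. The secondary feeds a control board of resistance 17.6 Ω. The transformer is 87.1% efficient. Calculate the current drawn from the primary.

I_p ≈ 0.351 A

V_s = 120 × 142/671 = 25.395 V.
I_s = V_s/R = 25.395/17.6 = 1.4429 A.
P_out = V_s I_s = 25.395 × 1.4429 = 36.642 W.
P_in = P_out/η = 36.642/0.871 = 42.069 W.
I_p = P_in/V_p = 42.069/120 = 0.351 A.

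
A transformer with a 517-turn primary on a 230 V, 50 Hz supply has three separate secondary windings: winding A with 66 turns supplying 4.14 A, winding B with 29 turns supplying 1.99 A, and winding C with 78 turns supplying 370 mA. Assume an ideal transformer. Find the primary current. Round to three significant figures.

V_A = 230 × 66/517 = 29.362 V; V_B = 230 × 29/517 = 12.901 V; V_C = 230 × 78/517 = 34.700 V.
P_out = V_A I_A + V_B I_B + V_C I_C = 29.362×4.14 + 12.901×1.99 + 34.700×0.370 = 121.56 + 25.674 + 12.839 = 160.07 W.
Ideal ⇒ P_in = P_out, so I_p = P_out/V_p = 160.07/230 = 0.696 A.

I_p ≈ 0.696 A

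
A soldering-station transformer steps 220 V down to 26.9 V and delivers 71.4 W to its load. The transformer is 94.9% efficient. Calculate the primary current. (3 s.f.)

P_in = P_out/η = 71.4/0.949 = 75.237 W.
I_p = P_in/V_p = 75.237/220 = 0.342 A.

I_p ≈ 0.342 A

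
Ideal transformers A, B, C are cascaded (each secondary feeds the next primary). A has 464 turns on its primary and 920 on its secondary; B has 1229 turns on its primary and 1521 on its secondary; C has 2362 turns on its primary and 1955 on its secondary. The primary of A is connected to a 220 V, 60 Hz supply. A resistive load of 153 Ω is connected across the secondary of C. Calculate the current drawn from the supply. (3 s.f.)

I_supply ≈ 5.93 A

Secondary of A: V = 220.00 × 920/464 = 436.21 V.
Secondary of B: V = 436.21 × 1521/1229 = 539.85 V.
Secondary of C: V = 539.85 × 1955/2362 = 446.82 V.
I_load = 446.82/153 = 2.9204 A, so P_out = 446.82 × 2.9204 = 1304.9 W.
All ideal ⇒ P_in = P_out, so I_supply = 1304.9/220 = 5.93 A.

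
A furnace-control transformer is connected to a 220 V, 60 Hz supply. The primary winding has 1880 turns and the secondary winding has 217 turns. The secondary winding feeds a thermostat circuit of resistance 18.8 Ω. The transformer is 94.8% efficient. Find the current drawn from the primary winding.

I_p ≈ 0.164 A

V_s = 220 × 217/1880 = 25.394 V.
I_s = V_s/R = 25.394/18.8 = 1.3507 A.
P_out = V_s I_s = 25.394 × 1.3507 = 34.300 W.
P_in = P_out/η = 34.300/0.948 = 36.181 W.
I_p = P_in/V_p = 36.181/220 = 0.164 A.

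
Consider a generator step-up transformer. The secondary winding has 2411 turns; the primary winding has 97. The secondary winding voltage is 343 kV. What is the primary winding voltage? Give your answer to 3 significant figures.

V_p ≈ 13800 V

V_p/V_s = N_p/N_s, so V_p = 343000 × 97/2411 = 13800 V.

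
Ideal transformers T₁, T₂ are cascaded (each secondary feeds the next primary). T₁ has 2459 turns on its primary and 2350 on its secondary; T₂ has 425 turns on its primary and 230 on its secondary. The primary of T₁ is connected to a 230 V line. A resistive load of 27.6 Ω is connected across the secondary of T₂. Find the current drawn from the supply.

I_supply ≈ 2.23 A

Secondary of T₁: V = 230.00 × 2350/2459 = 219.80 V.
Secondary of T₂: V = 219.80 × 230/425 = 118.95 V.
I_load = 118.95/27.6 = 4.3099 A, so P_out = 118.95 × 4.3099 = 512.68 W.
All ideal ⇒ P_in = P_out, so I_supply = 512.68/230 = 2.23 A.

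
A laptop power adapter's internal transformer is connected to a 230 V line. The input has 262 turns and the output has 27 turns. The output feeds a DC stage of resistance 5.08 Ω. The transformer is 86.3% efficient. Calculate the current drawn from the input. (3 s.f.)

I_in ≈ 0.557 A

V_out = 230 × 27/262 = 23.702 V.
I_out = V_out/R = 23.702/5.08 = 4.6658 A.
P_out = V_out I_out = 23.702 × 4.6658 = 110.59 W.
P_in = P_out/η = 110.59/0.863 = 128.15 W.
I_in = P_in/V_in = 128.15/230 = 0.557 A.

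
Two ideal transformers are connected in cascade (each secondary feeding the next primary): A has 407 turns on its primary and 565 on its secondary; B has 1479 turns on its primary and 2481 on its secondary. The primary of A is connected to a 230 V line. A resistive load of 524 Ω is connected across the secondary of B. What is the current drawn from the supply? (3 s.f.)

Secondary of A: V = 230.00 × 565/407 = 319.29 V.
Secondary of B: V = 319.29 × 2481/1479 = 535.60 V.
I_load = 535.60/524 = 1.0221 A, so P_out = 535.60 × 1.0221 = 547.46 W.
All ideal ⇒ P_in = P_out, so I_supply = 547.46/230 = 2.38 A.

I_supply ≈ 2.38 A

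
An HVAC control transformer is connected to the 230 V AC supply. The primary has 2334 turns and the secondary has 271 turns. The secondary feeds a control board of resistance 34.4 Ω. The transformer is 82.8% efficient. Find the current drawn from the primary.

I_p ≈ 0.109 A

V_s = 230 × 271/2334 = 26.705 V.
I_s = V_s/R = 26.705/34.4 = 0.77631 A.
P_out = V_s I_s = 26.705 × 0.77631 = 20.732 W.
P_in = P_out/η = 20.732/0.828 = 25.038 W.
I_p = P_in/V_p = 25.038/230 = 0.109 A.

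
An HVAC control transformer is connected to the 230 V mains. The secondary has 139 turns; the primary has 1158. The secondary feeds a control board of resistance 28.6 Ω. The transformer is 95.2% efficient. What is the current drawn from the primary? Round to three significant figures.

I_p ≈ 0.122 A

V_s = 230 × 139/1158 = 27.608 V.
I_s = V_s/R = 27.608/28.6 = 0.96531 A.
P_out = V_s I_s = 27.608 × 0.96531 = 26.650 W.
P_in = P_out/η = 26.650/0.952 = 27.994 W.
I_p = P_in/V_p = 27.994/230 = 0.122 A.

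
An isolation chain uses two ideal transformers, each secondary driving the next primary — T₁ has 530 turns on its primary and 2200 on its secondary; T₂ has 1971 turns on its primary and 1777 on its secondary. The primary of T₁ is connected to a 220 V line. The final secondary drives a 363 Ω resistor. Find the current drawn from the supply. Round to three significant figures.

Secondary of T₁: V = 220.00 × 2200/530 = 913.21 V.
Secondary of T₂: V = 913.21 × 1777/1971 = 823.32 V.
I_load = 823.32/363 = 2.2681 A, so P_out = 823.32 × 2.2681 = 1867.4 W.
All ideal ⇒ P_in = P_out, so I_supply = 1867.4/220 = 8.49 A.

I_supply ≈ 8.49 A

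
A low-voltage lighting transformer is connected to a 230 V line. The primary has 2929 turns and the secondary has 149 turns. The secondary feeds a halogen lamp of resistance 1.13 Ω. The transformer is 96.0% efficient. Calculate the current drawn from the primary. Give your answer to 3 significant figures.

V_s = 230 × 149/2929 = 11.700 V.
I_s = V_s/R = 11.700/1.13 = 10.354 A.
P_out = V_s I_s = 11.700 × 10.354 = 121.15 W.
P_in = P_out/η = 121.15/0.960 = 126.19 W.
I_p = P_in/V_p = 126.19/230 = 0.549 A.

I_p ≈ 0.549 A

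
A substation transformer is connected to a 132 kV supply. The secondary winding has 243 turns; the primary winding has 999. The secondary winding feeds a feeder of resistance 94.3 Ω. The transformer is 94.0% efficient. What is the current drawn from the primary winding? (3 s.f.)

I_p ≈ 88.1 A

V_s = 132000 × 243/999 = 32108 V.
I_s = V_s/R = 32108/94.3 = 340.49 A.
P_out = V_s I_s = 32108 × 340.49 = 1.0932×10^7 W.
P_in = P_out/η = 1.0932×10^7/0.940 = 1.1630×10^7 W.
I_p = P_in/V_p = 1.1630×10^7/132000 = 88.1 A.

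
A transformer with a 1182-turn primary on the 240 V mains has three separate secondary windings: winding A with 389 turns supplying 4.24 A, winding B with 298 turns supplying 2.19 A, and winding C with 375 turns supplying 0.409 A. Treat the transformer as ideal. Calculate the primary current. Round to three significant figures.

I_p ≈ 2.08 A

V_A = 240 × 389/1182 = 78.985 V; V_B = 240 × 298/1182 = 60.508 V; V_C = 240 × 375/1182 = 76.142 V.
P_out = V_A I_A + V_B I_B + V_C I_C = 78.985×4.24 + 60.508×2.19 + 76.142×0.409 = 334.90 + 132.51 + 31.142 = 498.55 W.
Ideal ⇒ P_in = P_out, so I_p = P_out/V_p = 498.55/240 = 2.08 A.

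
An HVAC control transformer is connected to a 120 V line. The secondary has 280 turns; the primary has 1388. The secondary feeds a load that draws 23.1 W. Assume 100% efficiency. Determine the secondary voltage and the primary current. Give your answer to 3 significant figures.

V_s ≈ 24.2 V, I_p ≈ 0.193 A

V_s = V_p × N_s/N_p = 120 × 280/1388 = 24.207 V.
I_s = P/V_s = 23.1/24.207 = 0.95425 A.
I_p = I_s × N_s/N_p = 0.95425 × 280/1388 = 0.193 A.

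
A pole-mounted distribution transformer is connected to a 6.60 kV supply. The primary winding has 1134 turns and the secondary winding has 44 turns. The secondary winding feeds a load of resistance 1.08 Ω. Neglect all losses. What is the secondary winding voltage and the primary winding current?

V_s ≈ 256 V, I_p ≈ 9.20 A

V_s = V_p × N_s/N_p = 6600 × 44/1134 = 256.08 V.
I_s = V_s/R = 256.08/1.08 = 237.12 A.
I_p = I_s × N_s/N_p = 237.12 × 44/1134 = 9.20 A.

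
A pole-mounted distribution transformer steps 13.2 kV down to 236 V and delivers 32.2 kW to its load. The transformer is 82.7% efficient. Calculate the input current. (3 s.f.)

I_in ≈ 2.95 A

P_in = P_out/η = 32200/0.827 = 38936 W.
I_in = P_in/V_in = 38936/13200 = 2.95 A.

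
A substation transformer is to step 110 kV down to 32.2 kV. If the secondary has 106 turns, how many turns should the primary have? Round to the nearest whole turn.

N_p = 362 turns

N_p/N_s = V_p/V_s, so N_p = 106 × 110000/32200 = 362.1 ≈ 362 turns.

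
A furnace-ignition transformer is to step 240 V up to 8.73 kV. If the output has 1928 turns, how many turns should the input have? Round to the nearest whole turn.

N_in/N_out = V_in/V_out, so N_in = 1928 × 240/8730 = 53.0 ≈ 53 turns.

N_in = 53 turns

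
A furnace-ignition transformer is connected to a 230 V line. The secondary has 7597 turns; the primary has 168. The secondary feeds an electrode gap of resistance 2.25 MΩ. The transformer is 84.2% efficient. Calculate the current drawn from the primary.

I_p ≈ 0.248 A

V_s = 230 × 7597/168 = 10401 V.
I_s = V_s/R = 10401/(2.25×10^6) = 0.0046225 A.
P_out = V_s I_s = 10401 × 0.0046225 = 48.077 W.
P_in = P_out/η = 48.077/0.842 = 57.099 W.
I_p = P_in/V_p = 57.099/230 = 0.248 A.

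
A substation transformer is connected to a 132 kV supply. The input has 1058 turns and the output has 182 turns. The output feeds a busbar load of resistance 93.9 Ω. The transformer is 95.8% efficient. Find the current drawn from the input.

V_out = 132000 × 182/1058 = 22707 V.
I_out = V_out/R = 22707/93.9 = 241.82 A.
P_out = V_out I_out = 22707 × 241.82 = 5.4910×10^6 W.
P_in = P_out/η = 5.4910×10^6/0.958 = 5.7318×10^6 W.
I_in = P_in/V_in = 5.7318×10^6/132000 = 43.4 A.

I_in ≈ 43.4 A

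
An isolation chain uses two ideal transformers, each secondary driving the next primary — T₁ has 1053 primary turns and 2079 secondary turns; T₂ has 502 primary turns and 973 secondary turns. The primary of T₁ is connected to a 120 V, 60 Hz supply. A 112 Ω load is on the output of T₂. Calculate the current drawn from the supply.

I_supply ≈ 15.7 A

Secondary of T₁: V = 120.00 × 2079/1053 = 236.92 V.
Secondary of T₂: V = 236.92 × 973/502 = 459.22 V.
I_load = 459.22/112 = 4.1001 A, so P_out = 459.22 × 4.1001 = 1882.8 W.
All ideal ⇒ P_in = P_out, so I_supply = 1882.8/120 = 15.7 A.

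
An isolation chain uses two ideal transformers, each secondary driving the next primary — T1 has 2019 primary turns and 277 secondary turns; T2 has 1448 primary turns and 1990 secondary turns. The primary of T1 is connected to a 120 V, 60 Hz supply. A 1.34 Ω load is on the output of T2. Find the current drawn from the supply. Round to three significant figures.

I_supply ≈ 3.18 A

After T1: V = 120.00 × 277/2019 = 16.464 V.
After T2: V = 16.464 × 1990/1448 = 22.626 V.
I_load = 22.626/1.34 = 16.885 A, so P_out = 22.626 × 16.885 = 382.04 W.
All ideal ⇒ P_in = P_out, so I_supply = 382.04/120 = 3.18 A.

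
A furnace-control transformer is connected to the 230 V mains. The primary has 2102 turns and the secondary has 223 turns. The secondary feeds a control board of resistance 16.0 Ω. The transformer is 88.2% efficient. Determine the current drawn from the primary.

I_p ≈ 0.183 A

V_s = 230 × 223/2102 = 24.401 V.
I_s = V_s/R = 24.401/16.0 = 1.5250 A.
P_out = V_s I_s = 24.401 × 1.5250 = 37.212 W.
P_in = P_out/η = 37.212/0.882 = 42.190 W.
I_p = P_in/V_p = 42.190/230 = 0.183 A.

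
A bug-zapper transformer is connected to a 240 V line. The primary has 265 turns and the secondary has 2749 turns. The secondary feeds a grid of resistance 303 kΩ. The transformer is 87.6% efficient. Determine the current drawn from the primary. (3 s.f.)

I_p ≈ 0.0973 A

V_s = 240 × 2749/265 = 2489.7 V.
I_s = V_s/R = 2489.7/303000 = 0.0082167 A.
P_out = V_s I_s = 2489.7 × 0.0082167 = 20.457 W.
P_in = P_out/η = 20.457/0.876 = 23.353 W.
I_p = P_in/V_p = 23.353/240 = 0.0973 A.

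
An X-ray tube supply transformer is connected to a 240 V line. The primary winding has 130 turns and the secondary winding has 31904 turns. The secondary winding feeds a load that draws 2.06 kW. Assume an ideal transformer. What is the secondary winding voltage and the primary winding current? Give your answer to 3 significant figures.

V_s = V_p × N_s/N_p = 240 × 31904/130 = 58900 V.
I_s = P/V_s = 2060/58900 = 0.034975 A.
I_p = I_s × N_s/N_p = 0.034975 × 31904/130 = 8.58 A.

V_s ≈ 58900 V, I_p ≈ 8.58 A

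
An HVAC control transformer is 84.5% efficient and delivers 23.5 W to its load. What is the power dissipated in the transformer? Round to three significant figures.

P_loss ≈ 4.31 W

P_in = P_out/η = 23.5/0.845 = 27.8107 W.
P_loss = P_in − P_out = 27.8107 − 23.5 = 4.31 W.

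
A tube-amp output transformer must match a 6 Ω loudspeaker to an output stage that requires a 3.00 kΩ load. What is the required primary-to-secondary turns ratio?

N_p/N_s ≈ 22.4

Z_p/Z_s = (N_p/N_s)², so N_p/N_s = √(3000/6) = √500 = 22.4.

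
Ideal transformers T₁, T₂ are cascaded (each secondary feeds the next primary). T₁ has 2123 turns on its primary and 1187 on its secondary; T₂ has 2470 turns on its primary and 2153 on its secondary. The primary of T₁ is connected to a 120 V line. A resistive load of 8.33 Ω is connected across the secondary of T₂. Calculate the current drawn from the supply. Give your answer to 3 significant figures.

I_supply ≈ 3.42 A

Secondary of T₁: V = 120.00 × 1187/2123 = 67.094 V.
Secondary of T₂: V = 67.094 × 2153/2470 = 58.483 V.
I_load = 58.483/8.33 = 7.0208 A, so P_out = 58.483 × 7.0208 = 410.59 W.
All ideal ⇒ P_in = P_out, so I_supply = 410.59/120 = 3.42 A.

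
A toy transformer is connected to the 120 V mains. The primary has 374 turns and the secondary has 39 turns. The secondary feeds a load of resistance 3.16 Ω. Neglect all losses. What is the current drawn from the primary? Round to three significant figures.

I_p ≈ 0.413 A

V_s = V_p × N_s/N_p = 120 × 39/374 = 12.513 V.
I_s = V_s/R = 12.513/3.16 = 3.9599 A.
For an ideal transformer I_p N_p = I_s N_s, so I_p = 3.9599 × 39/374 = 0.413 A.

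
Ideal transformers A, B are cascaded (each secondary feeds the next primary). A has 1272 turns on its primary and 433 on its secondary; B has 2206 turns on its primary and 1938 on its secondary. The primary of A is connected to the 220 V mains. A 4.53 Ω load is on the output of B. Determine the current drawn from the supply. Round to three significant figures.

After A: V = 220.00 × 433/1272 = 74.890 V.
After B: V = 74.890 × 1938/2206 = 65.792 V.
I_load = 65.792/4.53 = 14.524 A, so P_out = 65.792 × 14.524 = 955.53 W.
All ideal ⇒ P_in = P_out, so I_supply = 955.53/220 = 4.34 A.

I_supply ≈ 4.34 A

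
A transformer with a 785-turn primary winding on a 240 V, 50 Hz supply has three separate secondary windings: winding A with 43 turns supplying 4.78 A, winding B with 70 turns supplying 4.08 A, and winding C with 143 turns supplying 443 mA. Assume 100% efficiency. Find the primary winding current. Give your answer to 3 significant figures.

V_A = 240 × 43/785 = 13.146 V; V_B = 240 × 70/785 = 21.401 V; V_C = 240 × 143/785 = 43.720 V.
P_out = V_A I_A + V_B I_B + V_C I_C = 13.146×4.78 + 21.401×4.08 + 43.720×0.443 = 62.840 + 87.317 + 19.368 = 169.53 W.
Ideal ⇒ P_in = P_out, so I_p = P_out/V_p = 169.53/240 = 0.706 A.

I_p ≈ 0.706 A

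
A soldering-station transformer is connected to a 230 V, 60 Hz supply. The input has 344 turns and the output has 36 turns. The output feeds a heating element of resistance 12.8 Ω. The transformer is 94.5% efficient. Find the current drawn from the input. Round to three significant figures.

I_in ≈ 0.208 A

V_out = 230 × 36/344 = 24.070 V.
I_out = V_out/R = 24.070/12.8 = 1.8805 A.
P_out = V_out I_out = 24.070 × 1.8805 = 45.262 W.
P_in = P_out/η = 45.262/0.945 = 47.896 W.
I_in = P_in/V_in = 47.896/230 = 0.208 A.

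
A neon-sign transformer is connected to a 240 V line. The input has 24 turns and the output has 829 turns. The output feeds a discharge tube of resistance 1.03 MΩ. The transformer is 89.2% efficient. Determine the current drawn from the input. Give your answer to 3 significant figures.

V_out = 240 × 829/24 = 8290.0 V.
I_out = V_out/R = 8290.0/(1.03×10^6) = 0.0080485 A.
P_out = V_out I_out = 8290.0 × 0.0080485 = 66.722 W.
P_in = P_out/η = 66.722/0.892 = 74.801 W.
I_in = P_in/V_in = 74.801/240 = 0.312 A.

I_in ≈ 0.312 A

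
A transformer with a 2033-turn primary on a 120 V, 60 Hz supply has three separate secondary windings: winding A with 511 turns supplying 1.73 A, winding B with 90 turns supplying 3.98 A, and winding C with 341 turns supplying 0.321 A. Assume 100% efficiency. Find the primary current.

I_p ≈ 0.665 A

V_A = 120 × 511/2033 = 30.162 V; V_B = 120 × 90/2033 = 5.3123 V; V_C = 120 × 341/2033 = 20.128 V.
P_out = V_A I_A + V_B I_B + V_C I_C = 30.162×1.73 + 5.3123×3.98 + 20.128×0.321 = 52.181 + 21.143 + 6.4611 = 79.785 W.
Ideal ⇒ P_in = P_out, so I_p = P_out/V_p = 79.785/120 = 0.665 A.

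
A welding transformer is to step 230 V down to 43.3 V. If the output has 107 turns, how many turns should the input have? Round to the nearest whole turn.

N_in = 568 turns

N_in/N_out = V_in/V_out, so N_in = 107 × 230/43.3 = 568.4 ≈ 568 turns.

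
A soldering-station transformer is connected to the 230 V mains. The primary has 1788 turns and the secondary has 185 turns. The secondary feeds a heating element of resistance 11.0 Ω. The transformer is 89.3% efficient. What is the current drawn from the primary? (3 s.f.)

I_p ≈ 0.251 A

V_s = 230 × 185/1788 = 23.798 V.
I_s = V_s/R = 23.798/11.0 = 2.1634 A.
P_out = V_s I_s = 23.798 × 2.1634 = 51.484 W.
P_in = P_out/η = 51.484/0.893 = 57.653 W.
I_p = P_in/V_p = 57.653/230 = 0.251 A.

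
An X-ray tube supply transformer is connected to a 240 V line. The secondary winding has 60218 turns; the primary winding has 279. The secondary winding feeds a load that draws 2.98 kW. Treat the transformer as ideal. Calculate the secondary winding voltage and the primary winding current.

V_s ≈ 51800 V, I_p ≈ 12.4 A

V_s = V_p × N_s/N_p = 240 × 60218/279 = 51800 V.
I_s = P/V_s = 2980/51800 = 0.057528 A.
I_p = I_s × N_s/N_p = 0.057528 × 60218/279 = 12.4 A.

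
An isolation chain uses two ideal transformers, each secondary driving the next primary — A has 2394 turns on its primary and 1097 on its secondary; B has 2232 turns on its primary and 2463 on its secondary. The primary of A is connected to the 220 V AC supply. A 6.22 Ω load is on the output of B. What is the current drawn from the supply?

I_supply ≈ 9.04 A

After A: V = 220.00 × 1097/2394 = 100.81 V.
After B: V = 100.81 × 2463/2232 = 111.24 V.
I_load = 111.24/6.22 = 17.885 A, so P_out = 111.24 × 17.885 = 1989.6 W.
All ideal ⇒ P_in = P_out, so I_supply = 1989.6/220 = 9.04 A.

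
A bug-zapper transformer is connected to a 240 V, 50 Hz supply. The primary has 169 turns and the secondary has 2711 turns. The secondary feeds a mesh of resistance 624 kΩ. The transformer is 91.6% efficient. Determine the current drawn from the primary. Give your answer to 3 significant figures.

I_p ≈ 0.108 A

V_s = 240 × 2711/169 = 3849.9 V.
I_s = V_s/R = 3849.9/624000 = 0.0061698 A.
P_out = V_s I_s = 3849.9 × 0.0061698 = 23.753 W.
P_in = P_out/η = 23.753/0.916 = 25.932 W.
I_p = P_in/V_p = 25.932/240 = 0.108 A.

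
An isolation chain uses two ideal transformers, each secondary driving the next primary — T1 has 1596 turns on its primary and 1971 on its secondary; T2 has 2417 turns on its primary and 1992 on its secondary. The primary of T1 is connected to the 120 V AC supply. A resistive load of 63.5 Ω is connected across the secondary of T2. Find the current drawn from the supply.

I_supply ≈ 1.96 A

Secondary of T1: V = 120.00 × 1971/1596 = 148.20 V.
Secondary of T2: V = 148.20 × 1992/2417 = 122.14 V.
I_load = 122.14/63.5 = 1.9234 A, so P_out = 122.14 × 1.9234 = 234.92 W.
All ideal ⇒ P_in = P_out, so I_supply = 234.92/120 = 1.96 A.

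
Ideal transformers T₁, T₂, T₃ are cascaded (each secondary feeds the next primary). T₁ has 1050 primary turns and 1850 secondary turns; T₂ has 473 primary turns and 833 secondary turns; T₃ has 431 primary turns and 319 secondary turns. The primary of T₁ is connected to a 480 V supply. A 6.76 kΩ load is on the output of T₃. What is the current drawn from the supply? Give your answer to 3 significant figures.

I_supply ≈ 0.375 A

After T₁: V = 480.00 × 1850/1050 = 845.71 V.
After T₂: V = 845.71 × 833/473 = 1489.4 V.
After T₃: V = 1489.4 × 319/431 = 1102.4 V.
I_load = 1102.4/6760 = 0.16307 A, so P_out = 1102.4 × 0.16307 = 179.76 W.
All ideal ⇒ P_in = P_out, so I_supply = 179.76/480 = 0.375 A.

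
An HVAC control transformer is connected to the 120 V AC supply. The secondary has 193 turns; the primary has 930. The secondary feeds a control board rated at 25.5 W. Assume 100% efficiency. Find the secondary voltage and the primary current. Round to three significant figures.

V_s = V_p × N_s/N_p = 120 × 193/930 = 24.903 V.
I_s = P/V_s = 25.5/24.903 = 1.0240 A.
I_p = I_s × N_s/N_p = 1.0240 × 193/930 = 0.213 A.

V_s ≈ 24.9 V, I_p ≈ 0.213 A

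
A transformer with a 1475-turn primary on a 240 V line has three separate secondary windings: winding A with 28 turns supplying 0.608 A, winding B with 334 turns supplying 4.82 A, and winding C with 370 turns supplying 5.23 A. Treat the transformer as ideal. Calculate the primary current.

V_A = 240 × 28/1475 = 4.5559 V; V_B = 240 × 334/1475 = 54.346 V; V_C = 240 × 370/1475 = 60.203 V.
P_out = V_A I_A + V_B I_B + V_C I_C = 4.5559×0.608 + 54.346×4.82 + 60.203×5.23 = 2.7700 + 261.95 + 314.86 = 579.58 W.
Ideal ⇒ P_in = P_out, so I_p = P_out/V_p = 579.58/240 = 2.41 A.

I_p ≈ 2.41 A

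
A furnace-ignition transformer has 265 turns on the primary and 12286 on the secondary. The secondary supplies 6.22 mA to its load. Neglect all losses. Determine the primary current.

For an ideal transformer I_p/I_s = N_s/N_p, so I_p = 0.00622 × 12286/265 = 0.288 A.

I_p ≈ 0.288 A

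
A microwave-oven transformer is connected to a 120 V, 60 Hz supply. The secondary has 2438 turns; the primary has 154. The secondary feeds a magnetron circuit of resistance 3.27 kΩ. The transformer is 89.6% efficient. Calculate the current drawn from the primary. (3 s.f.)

I_p ≈ 10.3 A

V_s = 120 × 2438/154 = 1899.7 V.
I_s = V_s/R = 1899.7/3270 = 0.58096 A.
P_out = V_s I_s = 1899.7 × 0.58096 = 1103.7 W.
P_in = P_out/η = 1103.7/0.896 = 1231.8 W.
I_p = P_in/V_p = 1231.8/120 = 10.3 A.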